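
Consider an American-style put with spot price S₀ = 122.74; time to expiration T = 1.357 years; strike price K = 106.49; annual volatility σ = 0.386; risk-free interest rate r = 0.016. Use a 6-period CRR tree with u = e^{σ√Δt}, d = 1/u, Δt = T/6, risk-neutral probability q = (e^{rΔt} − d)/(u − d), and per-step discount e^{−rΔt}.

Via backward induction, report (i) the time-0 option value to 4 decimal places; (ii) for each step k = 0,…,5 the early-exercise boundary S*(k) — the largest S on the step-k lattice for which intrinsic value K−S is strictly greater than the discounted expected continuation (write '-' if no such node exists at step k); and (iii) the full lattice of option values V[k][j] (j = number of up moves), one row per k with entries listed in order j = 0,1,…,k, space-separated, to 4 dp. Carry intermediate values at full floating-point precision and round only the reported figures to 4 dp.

price = 12.9755
boundary = - - - - 58.8969 70.7646
tree:
12.9755
18.9873 6.1338
26.9193 9.9748 1.7456
36.6871 15.8486 3.2689 0.0000
47.5931 24.3781 6.1215 0.0000 0.0000
57.4705 35.7254 11.4633 0.0000 0.0000 0.0000
65.6914 47.5931 21.4664 0.0000 0.0000 0.0000 0.0000

params: Δt=0.22617 u=1.20150 d=0.83229 q=0.46405 e^(-rΔt)=0.99639
t_6 payoffs: 65.6914 47.5931 21.4664 0.0000 0.0000 0.0000 0.0000
t_5: node(5,0) S=49.0195 payoff=57.4705 vs cont=57.0858 → 57.4705 [stop]  node(5,1) S=70.7646 payoff=35.7254 vs cont=35.3408 → 35.7254 [stop]  node(5,2) S=102.1557 payoff=4.3343 vs cont=11.4633 → 11.4633 [wait]  node(5,3) S=147.4720 payoff=0.0000 vs cont=0.0000 → 0.0000 [wait]  node(5,4) S=212.8905 payoff=0.0000 vs cont=0.0000 → 0.0000 [wait]  node(5,5) S=307.3288 payoff=0.0000 vs cont=0.0000 → 0.0000 [wait]  ⇒ S*(5)=70.7646
t_4: node(4,0) S=58.8969 payoff=47.5931 vs cont=47.2084 → 47.5931 [stop]  node(4,1) S=85.0236 payoff=21.4664 vs cont=24.3781 → 24.3781 [wait]  node(4,2) S=122.7400 payoff=0.0000 vs cont=6.1215 → 6.1215 [wait]  node(4,3) S=177.1874 payoff=0.0000 vs cont=0.0000 → 0.0000 [wait]  node(4,4) S=255.7878 payoff=0.0000 vs cont=0.0000 → 0.0000 [wait]  ⇒ S*(4)=58.8969
t_3: node(3,0) S=70.7646 payoff=35.7254 vs cont=36.6871 → 36.6871 [wait]  node(3,1) S=102.1557 payoff=4.3343 vs cont=15.8486 → 15.8486 [wait]  node(3,2) S=147.4720 payoff=0.0000 vs cont=3.2689 → 3.2689 [wait]  node(3,3) S=212.8905 payoff=0.0000 vs cont=0.0000 → 0.0000 [wait]  ⇒ S*(3)=-
t_2: node(2,0) S=85.0236 payoff=21.4664 vs cont=26.9193 → 26.9193 [wait]  node(2,1) S=122.7400 payoff=0.0000 vs cont=9.9748 → 9.9748 [wait]  node(2,2) S=177.1874 payoff=0.0000 vs cont=1.7456 → 1.7456 [wait]  ⇒ S*(2)=-
t_1: node(1,0) S=102.1557 payoff=4.3343 vs cont=18.9873 → 18.9873 [wait]  node(1,1) S=147.4720 payoff=0.0000 vs cont=6.1338 → 6.1338 [wait]  ⇒ S*(1)=-
t_0: node(0,0) S=122.7400 payoff=0.0000 vs cont=12.9755 → 12.9755 [wait]  ⇒ S*(0)=-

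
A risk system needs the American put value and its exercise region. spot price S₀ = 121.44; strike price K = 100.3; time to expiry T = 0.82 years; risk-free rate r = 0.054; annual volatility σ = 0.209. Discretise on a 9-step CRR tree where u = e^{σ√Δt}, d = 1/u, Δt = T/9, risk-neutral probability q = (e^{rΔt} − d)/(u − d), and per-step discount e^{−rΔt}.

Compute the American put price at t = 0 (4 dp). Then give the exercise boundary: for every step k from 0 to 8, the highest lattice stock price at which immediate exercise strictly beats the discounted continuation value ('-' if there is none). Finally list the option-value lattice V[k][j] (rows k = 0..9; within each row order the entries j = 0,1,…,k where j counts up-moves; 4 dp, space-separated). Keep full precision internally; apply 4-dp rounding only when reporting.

Δt=0.09111  u=1.06512  d=0.93886  q=0.52330  discount=0.99509
step 9 (expiry): payoffs max(K−S,0) = 31.4695 22.2133 11.7125 0.0000 0.0000 0.0000 0.0000 0.0000 0.0000 0.0000
step 8: (k=8,j=0): S=73.3127, (K−S)⁺=26.9873, hold=26.4951 ⇒ V=26.9873 exercise | (k=8,j=1): S=83.1715, (K−S)⁺=17.1285, hold=16.6362 ⇒ V=17.1285 exercise | (k=8,j=2): S=94.3562, (K−S)⁺=5.9438, hold=5.5560 ⇒ V=5.9438 exercise | (k=8,j=3): S=107.0449, (K−S)⁺=0.0000, hold=0.0000 ⇒ V=0.0000 continue | (k=8,j=4): S=121.4400, (K−S)⁺=0.0000, hold=0.0000 ⇒ V=0.0000 continue | (k=8,j=5): S=137.7709, (K−S)⁺=0.0000, hold=0.0000 ⇒ V=0.0000 continue | (k=8,j=6): S=156.2979, (K−S)⁺=0.0000, hold=0.0000 ⇒ V=0.0000 continue | (k=8,j=7): S=177.3163, (K−S)⁺=0.0000, hold=0.0000 ⇒ V=0.0000 continue | (k=8,j=8): S=201.1613, (K−S)⁺=0.0000, hold=0.0000 ⇒ V=0.0000 continue  boundary S*=94.3562
step 7: (k=7,j=0): S=78.0867, (K−S)⁺=22.2133, hold=21.7211 ⇒ V=22.2133 exercise | (k=7,j=1): S=88.5875, (K−S)⁺=11.7125, hold=11.2202 ⇒ V=11.7125 exercise | (k=7,j=2): S=100.5005, (K−S)⁺=0.0000, hold=2.8195 ⇒ V=2.8195 continue | (k=7,j=3): S=114.0155, (K−S)⁺=0.0000, hold=0.0000 ⇒ V=0.0000 continue | (k=7,j=4): S=129.3480, (K−S)⁺=0.0000, hold=0.0000 ⇒ V=0.0000 continue | (k=7,j=5): S=146.7423, (K−S)⁺=0.0000, hold=0.0000 ⇒ V=0.0000 continue | (k=7,j=6): S=166.4757, (K−S)⁺=0.0000, hold=0.0000 ⇒ V=0.0000 continue | (k=7,j=7): S=188.8629, (K−S)⁺=0.0000, hold=0.0000 ⇒ V=0.0000 continue  boundary S*=88.5875
step 6: (k=6,j=0): S=83.1715, (K−S)⁺=17.1285, hold=16.6362 ⇒ V=17.1285 exercise | (k=6,j=1): S=94.3562, (K−S)⁺=5.9438, hold=7.0242 ⇒ V=7.0242 continue | (k=6,j=2): S=107.0449, (K−S)⁺=0.0000, hold=1.3375 ⇒ V=1.3375 continue | (k=6,j=3): S=121.4400, (K−S)⁺=0.0000, hold=0.0000 ⇒ V=0.0000 continue | (k=6,j=4): S=137.7709, (K−S)⁺=0.0000, hold=0.0000 ⇒ V=0.0000 continue | (k=6,j=5): S=156.2979, (K−S)⁺=0.0000, hold=0.0000 ⇒ V=0.0000 continue | (k=6,j=6): S=177.3163, (K−S)⁺=0.0000, hold=0.0000 ⇒ V=0.0000 continue  boundary S*=83.1715
step 5: (k=5,j=0): S=88.5875, (K−S)⁺=11.7125, hold=11.7828 ⇒ V=11.7828 continue | (k=5,j=1): S=100.5005, (K−S)⁺=0.0000, hold=4.0285 ⇒ V=4.0285 continue | (k=5,j=2): S=114.0155, (K−S)⁺=0.0000, hold=0.6344 ⇒ V=0.6344 continue | (k=5,j=3): S=129.3480, (K−S)⁺=0.0000, hold=0.0000 ⇒ V=0.0000 continue | (k=5,j=4): S=146.7423, (K−S)⁺=0.0000, hold=0.0000 ⇒ V=0.0000 continue | (k=5,j=5): S=166.4757, (K−S)⁺=0.0000, hold=0.0000 ⇒ V=0.0000 continue  boundary S*=-
step 4: (k=4,j=0): S=94.3562, (K−S)⁺=5.9438, hold=7.6870 ⇒ V=7.6870 continue | (k=4,j=1): S=107.0449, (K−S)⁺=0.0000, hold=2.2413 ⇒ V=2.2413 continue | (k=4,j=2): S=121.4400, (K−S)⁺=0.0000, hold=0.3010 ⇒ V=0.3010 continue | (k=4,j=3): S=137.7709, (K−S)⁺=0.0000, hold=0.0000 ⇒ V=0.0000 continue | (k=4,j=4): S=156.2979, (K−S)⁺=0.0000, hold=0.0000 ⇒ V=0.0000 continue  boundary S*=-
step 3: (k=3,j=0): S=100.5005, (K−S)⁺=0.0000, hold=4.8136 ⇒ V=4.8136 continue | (k=3,j=1): S=114.0155, (K−S)⁺=0.0000, hold=1.2199 ⇒ V=1.2199 continue | (k=3,j=2): S=129.3480, (K−S)⁺=0.0000, hold=0.1428 ⇒ V=0.1428 continue | (k=3,j=3): S=146.7423, (K−S)⁺=0.0000, hold=0.0000 ⇒ V=0.0000 continue  boundary S*=-
step 2: (k=2,j=0): S=107.0449, (K−S)⁺=0.0000, hold=2.9186 ⇒ V=2.9186 continue | (k=2,j=1): S=121.4400, (K−S)⁺=0.0000, hold=0.6530 ⇒ V=0.6530 continue | (k=2,j=2): S=137.7709, (K−S)⁺=0.0000, hold=0.0677 ⇒ V=0.0677 continue  boundary S*=-
step 1: (k=1,j=0): S=114.0155, (K−S)⁺=0.0000, hold=1.7245 ⇒ V=1.7245 continue | (k=1,j=1): S=129.3480, (K−S)⁺=0.0000, hold=0.3450 ⇒ V=0.3450 continue  boundary S*=-
step 0: (k=0,j=0): S=121.4400, (K−S)⁺=0.0000, hold=0.9977 ⇒ V=0.9977 continue  boundary S*=-

price = 0.9977
boundary = - - - - - - 83.1715 88.5875 94.3562
tree:
0.9977
1.7245 0.3450
2.9186 0.6530 0.0677
4.8136 1.2199 0.1428 0.0000
7.6870 2.2413 0.3010 0.0000 0.0000
11.7828 4.0285 0.6344 0.0000 0.0000 0.0000
17.1285 7.0242 1.3375 0.0000 0.0000 0.0000 0.0000
22.2133 11.7125 2.8195 0.0000 0.0000 0.0000 0.0000 0.0000
26.9873 17.1285 5.9438 0.0000 0.0000 0.0000 0.0000 0.0000 0.0000
31.4695 22.2133 11.7125 0.0000 0.0000 0.0000 0.0000 0.0000 0.0000 0.0000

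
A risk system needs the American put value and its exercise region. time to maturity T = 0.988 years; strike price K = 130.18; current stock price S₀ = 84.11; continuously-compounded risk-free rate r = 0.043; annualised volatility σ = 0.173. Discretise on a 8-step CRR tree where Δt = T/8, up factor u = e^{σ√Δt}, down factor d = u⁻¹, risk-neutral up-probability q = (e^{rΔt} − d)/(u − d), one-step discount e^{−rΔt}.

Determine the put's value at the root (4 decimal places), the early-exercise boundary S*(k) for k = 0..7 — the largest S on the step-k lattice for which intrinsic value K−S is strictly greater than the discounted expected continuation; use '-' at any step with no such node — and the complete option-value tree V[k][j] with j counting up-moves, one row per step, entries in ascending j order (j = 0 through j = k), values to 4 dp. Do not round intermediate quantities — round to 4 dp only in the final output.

price = 46.0700
boundary = 84.1100 89.3822 94.9850 100.9389 107.2660 113.9898 107.2660 113.9898
tree:
46.0700
51.0313 40.7978
55.6999 46.0700 35.1950
60.0931 51.0313 40.7978 29.2411
64.2272 55.6999 46.0700 35.1950 22.9140
68.1175 60.0931 51.0313 40.7978 29.2411 16.1902
71.7783 64.2272 55.6999 46.0700 35.1950 22.9140 9.8222
75.2231 68.1175 60.0931 51.0313 40.7978 29.2411 16.1902 4.2415
78.4648 71.7783 64.2272 55.6999 46.0700 35.1950 22.9140 9.0450 0.0000

params: Δt=0.12350 u=1.06268 d=0.94101 q=0.52857 e^(-rΔt)=0.99470
t_8 payoffs: 78.4648 71.7783 64.2272 55.6999 46.0700 35.1950 22.9140 9.0450 0.0000
t_7: node(7,0) S=54.9569 payoff=75.2231 vs cont=74.5336 → 75.2231 [stop]  node(7,1) S=62.0625 payoff=68.1175 vs cont=67.4280 → 68.1175 [stop]  node(7,2) S=70.0869 payoff=60.0931 vs cont=59.4036 → 60.0931 [stop]  node(7,3) S=79.1487 payoff=51.0313 vs cont=50.3418 → 51.0313 [stop]  node(7,4) S=89.3822 payoff=40.7978 vs cont=40.1083 → 40.7978 [stop]  node(7,5) S=100.9389 payoff=29.2411 vs cont=28.5516 → 29.2411 [stop]  node(7,6) S=113.9898 payoff=16.1902 vs cont=15.5007 → 16.1902 [stop]  node(7,7) S=128.7280 payoff=1.4520 vs cont=4.2415 → 4.2415 [wait]  ⇒ S*(7)=113.9898
t_6: node(6,0) S=58.4017 payoff=71.7783 vs cont=71.0888 → 71.7783 [stop]  node(6,1) S=65.9528 payoff=64.2272 vs cont=63.5377 → 64.2272 [stop]  node(6,2) S=74.4801 payoff=55.6999 vs cont=55.0104 → 55.6999 [stop]  node(6,3) S=84.1100 payoff=46.0700 vs cont=45.3805 → 46.0700 [stop]  node(6,4) S=94.9850 payoff=35.1950 vs cont=34.5055 → 35.1950 [stop]  node(6,5) S=107.2660 payoff=22.9140 vs cont=22.2245 → 22.9140 [stop]  node(6,6) S=121.1350 payoff=9.0450 vs cont=9.8222 → 9.8222 [wait]  ⇒ S*(6)=107.2660
t_5: node(5,0) S=62.0625 payoff=68.1175 vs cont=67.4280 → 68.1175 [stop]  node(5,1) S=70.0869 payoff=60.0931 vs cont=59.4036 → 60.0931 [stop]  node(5,2) S=79.1487 payoff=51.0313 vs cont=50.3418 → 51.0313 [stop]  node(5,3) S=89.3822 payoff=40.7978 vs cont=40.1083 → 40.7978 [stop]  node(5,4) S=100.9389 payoff=29.2411 vs cont=28.5516 → 29.2411 [stop]  node(5,5) S=113.9898 payoff=16.1902 vs cont=15.9094 → 16.1902 [stop]  ⇒ S*(5)=113.9898
t_4: node(4,0) S=65.9528 payoff=64.2272 vs cont=63.5377 → 64.2272 [stop]  node(4,1) S=74.4801 payoff=55.6999 vs cont=55.0104 → 55.6999 [stop]  node(4,2) S=84.1100 payoff=46.0700 vs cont=45.3805 → 46.0700 [stop]  node(4,3) S=94.9850 payoff=35.1950 vs cont=34.5055 → 35.1950 [stop]  node(4,4) S=107.2660 payoff=22.9140 vs cont=22.2245 → 22.9140 [stop]  ⇒ S*(4)=107.2660
t_3: node(3,0) S=70.0869 payoff=60.0931 vs cont=59.4036 → 60.0931 [stop]  node(3,1) S=79.1487 payoff=51.0313 vs cont=50.3418 → 51.0313 [stop]  node(3,2) S=89.3822 payoff=40.7978 vs cont=40.1083 → 40.7978 [stop]  node(3,3) S=100.9389 payoff=29.2411 vs cont=28.5516 → 29.2411 [stop]  ⇒ S*(3)=100.9389
t_2: node(2,0) S=74.4801 payoff=55.6999 vs cont=55.0104 → 55.6999 [stop]  node(2,1) S=84.1100 payoff=46.0700 vs cont=45.3805 → 46.0700 [stop]  node(2,2) S=94.9850 payoff=35.1950 vs cont=34.5055 → 35.1950 [stop]  ⇒ S*(2)=94.9850
t_1: node(1,0) S=79.1487 payoff=51.0313 vs cont=50.3418 → 51.0313 [stop]  node(1,1) S=89.3822 payoff=40.7978 vs cont=40.1083 → 40.7978 [stop]  ⇒ S*(1)=89.3822
t_0: node(0,0) S=84.1100 payoff=46.0700 vs cont=45.3805 → 46.0700 [stop]  ⇒ S*(0)=84.1100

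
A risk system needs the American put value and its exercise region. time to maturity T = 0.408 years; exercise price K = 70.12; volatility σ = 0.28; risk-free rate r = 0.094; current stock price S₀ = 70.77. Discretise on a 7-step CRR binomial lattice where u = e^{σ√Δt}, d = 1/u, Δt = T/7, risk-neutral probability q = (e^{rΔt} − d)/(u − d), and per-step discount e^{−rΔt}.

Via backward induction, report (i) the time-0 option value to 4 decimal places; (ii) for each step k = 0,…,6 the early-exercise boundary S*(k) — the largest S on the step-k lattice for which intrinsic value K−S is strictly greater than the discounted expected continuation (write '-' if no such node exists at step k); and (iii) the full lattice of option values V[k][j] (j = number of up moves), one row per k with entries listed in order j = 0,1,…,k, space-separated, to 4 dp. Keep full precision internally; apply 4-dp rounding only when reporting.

price = 3.8399
boundary = - - - 57.7798 54.0030 57.7798 61.8207
tree:
3.8399
5.8690 2.0348
8.6761 3.3777 0.8349
12.3402 5.4348 1.5424 0.2002
16.1170 8.4039 2.7915 0.4226 0.0000
19.6469 12.3402 4.9122 0.8921 0.0000 0.0000
22.9460 16.1170 8.2993 1.8833 0.0000 0.0000 0.0000
26.0295 19.6469 12.3402 3.9759 0.0000 0.0000 0.0000 0.0000

Δt=0.05829  u=1.06994  d=0.93464  q=0.52371  discount=0.99454
step 7 (expiry): payoffs max(K−S,0) = 26.0295 19.6469 12.3402 3.9759 0.0000 0.0000 0.0000 0.0000
step 6: (k=6,j=0): S=47.1740, (K−S)⁺=22.9460, hold=22.5629 ⇒ V=22.9460 exercise | (k=6,j=1): S=54.0030, (K−S)⁺=16.1170, hold=15.7339 ⇒ V=16.1170 exercise | (k=6,j=2): S=61.8207, (K−S)⁺=8.2993, hold=7.9162 ⇒ V=8.2993 exercise | (k=6,j=3): S=70.7700, (K−S)⁺=0.0000, hold=1.8833 ⇒ V=1.8833 continue | (k=6,j=4): S=81.0149, (K−S)⁺=0.0000, hold=0.0000 ⇒ V=0.0000 continue | (k=6,j=5): S=92.7428, (K−S)⁺=0.0000, hold=0.0000 ⇒ V=0.0000 continue | (k=6,j=6): S=106.1686, (K−S)⁺=0.0000, hold=0.0000 ⇒ V=0.0000 continue  boundary S*=61.8207
step 5: (k=5,j=0): S=50.4731, (K−S)⁺=19.6469, hold=19.2637 ⇒ V=19.6469 exercise | (k=5,j=1): S=57.7798, (K−S)⁺=12.3402, hold=11.9571 ⇒ V=12.3402 exercise | (k=5,j=2): S=66.1441, (K−S)⁺=3.9759, hold=4.9122 ⇒ V=4.9122 continue | (k=5,j=3): S=75.7194, (K−S)⁺=0.0000, hold=0.8921 ⇒ V=0.8921 continue | (k=5,j=4): S=86.6807, (K−S)⁺=0.0000, hold=0.0000 ⇒ V=0.0000 continue | (k=5,j=5): S=99.2289, (K−S)⁺=0.0000, hold=0.0000 ⇒ V=0.0000 continue  boundary S*=57.7798
step 4: (k=4,j=0): S=54.0030, (K−S)⁺=16.1170, hold=15.7339 ⇒ V=16.1170 exercise | (k=4,j=1): S=61.8207, (K−S)⁺=8.2993, hold=8.4039 ⇒ V=8.4039 continue | (k=4,j=2): S=70.7700, (K−S)⁺=0.0000, hold=2.7915 ⇒ V=2.7915 continue | (k=4,j=3): S=81.0149, (K−S)⁺=0.0000, hold=0.4226 ⇒ V=0.4226 continue | (k=4,j=4): S=92.7428, (K−S)⁺=0.0000, hold=0.0000 ⇒ V=0.0000 continue  boundary S*=54.0030
step 3: (k=3,j=0): S=57.7798, (K−S)⁺=12.3402, hold=12.0116 ⇒ V=12.3402 exercise | (k=3,j=1): S=66.1441, (K−S)⁺=3.9759, hold=5.4348 ⇒ V=5.4348 continue | (k=3,j=2): S=75.7194, (K−S)⁺=0.0000, hold=1.5424 ⇒ V=1.5424 continue | (k=3,j=3): S=86.6807, (K−S)⁺=0.0000, hold=0.2002 ⇒ V=0.2002 continue  boundary S*=57.7798
step 2: (k=2,j=0): S=61.8207, (K−S)⁺=8.2993, hold=8.6761 ⇒ V=8.6761 continue | (k=2,j=1): S=70.7700, (K−S)⁺=0.0000, hold=3.3777 ⇒ V=3.3777 continue | (k=2,j=2): S=81.0149, (K−S)⁺=0.0000, hold=0.8349 ⇒ V=0.8349 continue  boundary S*=-
step 1: (k=1,j=0): S=66.1441, (K−S)⁺=3.9759, hold=5.8690 ⇒ V=5.8690 continue | (k=1,j=1): S=75.7194, (K−S)⁺=0.0000, hold=2.0348 ⇒ V=2.0348 continue  boundary S*=-
step 0: (k=0,j=0): S=70.7700, (K−S)⁺=0.0000, hold=3.8399 ⇒ V=3.8399 continue  boundary S*=-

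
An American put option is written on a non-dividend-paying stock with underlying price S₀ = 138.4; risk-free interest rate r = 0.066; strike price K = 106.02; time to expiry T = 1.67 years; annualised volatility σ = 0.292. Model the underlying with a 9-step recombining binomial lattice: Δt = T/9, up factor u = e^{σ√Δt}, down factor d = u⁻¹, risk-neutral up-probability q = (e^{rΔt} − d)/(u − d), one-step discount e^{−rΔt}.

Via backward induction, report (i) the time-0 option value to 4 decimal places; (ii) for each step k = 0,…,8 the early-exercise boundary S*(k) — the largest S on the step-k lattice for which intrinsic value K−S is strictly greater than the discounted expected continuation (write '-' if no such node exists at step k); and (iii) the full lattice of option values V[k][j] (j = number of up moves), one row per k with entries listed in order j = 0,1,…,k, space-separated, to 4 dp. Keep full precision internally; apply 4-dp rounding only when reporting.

price = 4.0966
boundary = - - - - - 73.7910 83.6815 73.7910 83.6815
tree:
4.0966
6.5552 1.9014
10.2360 3.2786 0.6622
15.5348 5.5384 1.2493 0.1305
22.8069 9.1230 2.3274 0.2737 0.0000
32.2290 14.5633 4.2668 0.5742 0.0000 0.0000
40.9506 22.3385 7.6593 1.2047 0.0000 0.0000 0.0000
48.6414 32.2290 13.3582 2.5272 0.0000 0.0000 0.0000 0.0000
55.4232 40.9506 22.3385 5.3017 0.0000 0.0000 0.0000 0.0000 0.0000
61.4034 48.6414 32.2290 11.1222 0.0000 0.0000 0.0000 0.0000 0.0000 0.0000

Δt=0.18556, u=1.13404, d=0.88181, q=0.51745, disc=e^(-rΔt)=0.98783
k=9 terminal: V=max(K-S,0) → 61.4034 48.6414 32.2290 11.1222 0.0000 0.0000 0.0000 0.0000 0.0000 0.0000
k=8: j=0 S=50.5968 intr=55.4232 cont=54.1327 V=55.4232[EX]; j=1 S=65.0694 intr=40.9506 cont=39.6602 V=40.9506[EX]; j=2 S=83.6815 intr=22.3385 cont=21.0480 V=22.3385[EX]; j=3 S=107.6175 intr=0.0000 cont=5.3017 V=5.3017[hold]; j=4 S=138.4000 intr=0.0000 cont=0.0000 V=0.0000[hold]; j=5 S=177.9874 intr=0.0000 cont=0.0000 V=0.0000[hold]; j=6 S=228.8983 intr=0.0000 cont=0.0000 V=0.0000[hold]; j=7 S=294.3714 intr=0.0000 cont=0.0000 V=0.0000[hold]; j=8 S=378.5723 intr=0.0000 cont=0.0000 V=0.0000[hold]  S*(8)=83.6815
k=7: j=0 S=57.3786 intr=48.6414 cont=47.3509 V=48.6414[EX]; j=1 S=73.7910 intr=32.2290 cont=30.9386 V=32.2290[EX]; j=2 S=94.8978 intr=11.1222 cont=13.3582 V=13.3582[hold]; j=3 S=122.0420 intr=0.0000 cont=2.5272 V=2.5272[hold]; j=4 S=156.9505 intr=0.0000 cont=0.0000 V=0.0000[hold]; j=5 S=201.8440 intr=0.0000 cont=0.0000 V=0.0000[hold]; j=6 S=259.5787 intr=0.0000 cont=0.0000 V=0.0000[hold]; j=7 S=333.8276 intr=0.0000 cont=0.0000 V=0.0000[hold]  S*(7)=73.7910
k=6: j=0 S=65.0694 intr=40.9506 cont=39.6602 V=40.9506[EX]; j=1 S=83.6815 intr=22.3385 cont=22.1909 V=22.3385[EX]; j=2 S=107.6175 intr=0.0000 cont=7.6593 V=7.6593[hold]; j=3 S=138.4000 intr=0.0000 cont=1.2047 V=1.2047[hold]; j=4 S=177.9874 intr=0.0000 cont=0.0000 V=0.0000[hold]; j=5 S=228.8983 intr=0.0000 cont=0.0000 V=0.0000[hold]; j=6 S=294.3714 intr=0.0000 cont=0.0000 V=0.0000[hold]  S*(6)=83.6815
k=5: j=0 S=73.7910 intr=32.2290 cont=30.9386 V=32.2290[EX]; j=1 S=94.8978 intr=11.1222 cont=14.5633 V=14.5633[hold]; j=2 S=122.0420 intr=0.0000 cont=4.2668 V=4.2668[hold]; j=3 S=156.9505 intr=0.0000 cont=0.5742 V=0.5742[hold]; j=4 S=201.8440 intr=0.0000 cont=0.0000 V=0.0000[hold]; j=5 S=259.5787 intr=0.0000 cont=0.0000 V=0.0000[hold]  S*(5)=73.7910
k=4: j=0 S=83.6815 intr=22.3385 cont=22.8069 V=22.8069[hold]; j=1 S=107.6175 intr=0.0000 cont=9.1230 V=9.1230[hold]; j=2 S=138.4000 intr=0.0000 cont=2.3274 V=2.3274[hold]; j=3 S=177.9874 intr=0.0000 cont=0.2737 V=0.2737[hold]; j=4 S=228.8983 intr=0.0000 cont=0.0000 V=0.0000[hold]  S*(4)=-
k=3: j=0 S=94.8978 intr=11.1222 cont=15.5348 V=15.5348[hold]; j=1 S=122.0420 intr=0.0000 cont=5.5384 V=5.5384[hold]; j=2 S=156.9505 intr=0.0000 cont=1.2493 V=1.2493[hold]; j=3 S=201.8440 intr=0.0000 cont=0.1305 V=0.1305[hold]  S*(3)=-
k=2: j=0 S=107.6175 intr=0.0000 cont=10.2360 V=10.2360[hold]; j=1 S=138.4000 intr=0.0000 cont=3.2786 V=3.2786[hold]; j=2 S=177.9874 intr=0.0000 cont=0.6622 V=0.6622[hold]  S*(2)=-
k=1: j=0 S=122.0420 intr=0.0000 cont=6.5552 V=6.5552[hold]; j=1 S=156.9505 intr=0.0000 cont=1.9014 V=1.9014[hold]  S*(1)=-
k=0: j=0 S=138.4000 intr=0.0000 cont=4.0966 V=4.0966[hold]  S*(0)=-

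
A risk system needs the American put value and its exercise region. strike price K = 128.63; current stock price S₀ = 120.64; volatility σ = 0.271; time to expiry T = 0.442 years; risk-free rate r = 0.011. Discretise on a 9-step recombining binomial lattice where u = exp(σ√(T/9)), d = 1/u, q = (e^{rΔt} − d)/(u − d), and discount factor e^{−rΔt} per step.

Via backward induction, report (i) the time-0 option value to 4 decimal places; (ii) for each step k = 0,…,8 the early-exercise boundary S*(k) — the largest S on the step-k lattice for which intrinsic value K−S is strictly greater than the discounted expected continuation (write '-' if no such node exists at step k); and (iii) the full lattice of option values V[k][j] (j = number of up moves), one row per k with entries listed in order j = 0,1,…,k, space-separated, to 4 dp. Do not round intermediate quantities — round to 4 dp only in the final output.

Δt=0.04911, u=1.06190, d=0.94171, q=0.48949, disc=e^(-rΔt)=0.99946
k=9 terminal: V=max(K-S,0) → 58.3629 49.3952 39.2829 27.8800 15.0219 0.5228 0.0000 0.0000 0.0000 0.0000
k=8: j=0 S=74.6164 intr=54.0136 cont=53.9442 V=54.0136[EX]; j=1 S=84.1392 intr=44.4908 cont=44.4213 V=44.4908[EX]; j=2 S=94.8774 intr=33.7526 cont=33.6831 V=33.7526[EX]; j=3 S=106.9860 intr=21.6440 cont=21.5745 V=21.6440[EX]; j=4 S=120.6400 intr=7.9900 cont=7.9205 V=7.9900[EX]; j=5 S=136.0366 intr=0.0000 cont=0.2668 V=0.2668[hold]; j=6 S=153.3981 intr=0.0000 cont=0.0000 V=0.0000[hold]; j=7 S=172.9754 intr=0.0000 cont=0.0000 V=0.0000[hold]; j=8 S=195.0512 intr=0.0000 cont=0.0000 V=0.0000[hold]  S*(8)=120.6400
k=7: j=0 S=79.2348 intr=49.3952 cont=49.3257 V=49.3952[EX]; j=1 S=89.3471 intr=39.2829 cont=39.2134 V=39.2829[EX]; j=2 S=100.7500 intr=27.8800 cont=27.8106 V=27.8800[EX]; j=3 S=113.6081 intr=15.0219 cont=14.9525 V=15.0219[EX]; j=4 S=128.1072 intr=0.5228 cont=4.2073 V=4.2073[hold]; j=5 S=144.4567 intr=0.0000 cont=0.1361 V=0.1361[hold]; j=6 S=162.8929 intr=0.0000 cont=0.0000 V=0.0000[hold]; j=7 S=183.6819 intr=0.0000 cont=0.0000 V=0.0000[hold]  S*(7)=113.6081
k=6: j=0 S=84.1392 intr=44.4908 cont=44.4213 V=44.4908[EX]; j=1 S=94.8774 intr=33.7526 cont=33.6831 V=33.7526[EX]; j=2 S=106.9860 intr=21.6440 cont=21.5745 V=21.6440[EX]; j=3 S=120.6400 intr=7.9900 cont=9.7231 V=9.7231[hold]; j=4 S=136.0366 intr=0.0000 cont=2.2133 V=2.2133[hold]; j=5 S=153.3981 intr=0.0000 cont=0.0694 V=0.0694[hold]; j=6 S=172.9754 intr=0.0000 cont=0.0000 V=0.0000[hold]  S*(6)=106.9860
k=5: j=0 S=89.3471 intr=39.2829 cont=39.2134 V=39.2829[EX]; j=1 S=100.7500 intr=27.8800 cont=27.8106 V=27.8800[EX]; j=2 S=113.6081 intr=15.0219 cont=15.8003 V=15.8003[hold]; j=3 S=128.1072 intr=0.5228 cont=6.0439 V=6.0439[hold]; j=4 S=144.4567 intr=0.0000 cont=1.1633 V=1.1633[hold]; j=5 S=162.8929 intr=0.0000 cont=0.0354 V=0.0354[hold]  S*(5)=100.7500
k=4: j=0 S=94.8774 intr=33.7526 cont=33.6831 V=33.7526[EX]; j=1 S=106.9860 intr=21.6440 cont=21.9553 V=21.9553[hold]; j=2 S=120.6400 intr=7.9900 cont=11.0187 V=11.0187[hold]; j=3 S=136.0366 intr=0.0000 cont=3.6529 V=3.6529[hold]; j=4 S=153.3981 intr=0.0000 cont=0.6109 V=0.6109[hold]  S*(4)=94.8774
k=3: j=0 S=100.7500 intr=27.8800 cont=27.9629 V=27.9629[hold]; j=1 S=113.6081 intr=15.0219 cont=16.5930 V=16.5930[hold]; j=2 S=128.1072 intr=0.5228 cont=7.4093 V=7.4093[hold]; j=3 S=144.4567 intr=0.0000 cont=2.1627 V=2.1627[hold]  S*(3)=-
k=2: j=0 S=106.9860 intr=21.6440 cont=22.3854 V=22.3854[hold]; j=1 S=120.6400 intr=7.9900 cont=12.0912 V=12.0912[hold]; j=2 S=136.0366 intr=0.0000 cont=4.8385 V=4.8385[hold]  S*(2)=-
k=1: j=0 S=113.6081 intr=15.0219 cont=17.3371 V=17.3371[hold]; j=1 S=128.1072 intr=0.5228 cont=8.5365 V=8.5365[hold]  S*(1)=-
k=0: j=0 S=120.6400 intr=7.9900 cont=13.0223 V=13.0223[hold]  S*(0)=-

price = 13.0223
boundary = - - - - 94.8774 100.7500 106.9860 113.6081 120.6400
tree:
13.0223
17.3371 8.5365
22.3854 12.0912 4.8385
27.9629 16.5930 7.4093 2.1627
33.7526 21.9553 11.0187 3.6529 0.6109
39.2829 27.8800 15.8003 6.0439 1.1633 0.0354
44.4908 33.7526 21.6440 9.7231 2.2133 0.0694 0.0000
49.3952 39.2829 27.8800 15.0219 4.2073 0.1361 0.0000 0.0000
54.0136 44.4908 33.7526 21.6440 7.9900 0.2668 0.0000 0.0000 0.0000
58.3629 49.3952 39.2829 27.8800 15.0219 0.5228 0.0000 0.0000 0.0000 0.0000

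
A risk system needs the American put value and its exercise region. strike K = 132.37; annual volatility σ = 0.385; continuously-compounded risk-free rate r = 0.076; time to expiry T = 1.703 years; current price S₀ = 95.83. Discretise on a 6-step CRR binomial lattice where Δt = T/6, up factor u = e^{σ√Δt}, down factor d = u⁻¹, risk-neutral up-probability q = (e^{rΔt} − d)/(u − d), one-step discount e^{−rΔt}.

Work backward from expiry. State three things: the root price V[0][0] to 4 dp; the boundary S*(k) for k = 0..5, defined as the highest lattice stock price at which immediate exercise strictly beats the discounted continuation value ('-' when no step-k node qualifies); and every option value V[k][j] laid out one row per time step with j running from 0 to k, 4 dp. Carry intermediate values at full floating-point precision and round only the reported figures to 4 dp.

price = 38.5231
boundary = - 78.0589 63.5833 78.0589 95.8300 78.0589
tree:
38.5231
54.3111 24.5155
68.7867 37.3306 12.8521
80.5779 54.3111 22.0866 4.2381
90.1824 68.7867 36.5400 8.6904 0.0000
98.0059 80.5779 54.3111 17.8198 0.0000 0.0000
104.3785 90.1824 68.7867 36.5400 0.0000 0.0000 0.0000

params: Δt=0.28383 u=1.22766 d=0.81456 q=0.50169 e^(-rΔt)=0.97866
t_6 payoffs: 104.3785 90.1824 68.7867 36.5400 0.0000 0.0000 0.0000
t_5: node(5,0) S=34.3641 payoff=98.0059 vs cont=95.1811 → 98.0059 [stop]  node(5,1) S=51.7921 payoff=80.5779 vs cont=77.7531 → 80.5779 [stop]  node(5,2) S=78.0589 payoff=54.3111 vs cont=51.4863 → 54.3111 [stop]  node(5,3) S=117.6470 payoff=14.7230 vs cont=17.8198 → 17.8198 [wait]  node(5,4) S=177.3125 payoff=0.0000 vs cont=0.0000 → 0.0000 [wait]  node(5,5) S=267.2378 payoff=0.0000 vs cont=0.0000 → 0.0000 [wait]  ⇒ S*(5)=78.0589
t_4: node(4,0) S=42.1876 payoff=90.1824 vs cont=87.3576 → 90.1824 [stop]  node(4,1) S=63.5833 payoff=68.7867 vs cont=65.9619 → 68.7867 [stop]  node(4,2) S=95.8300 payoff=36.5400 vs cont=35.2357 → 36.5400 [stop]  node(4,3) S=144.4309 payoff=0.0000 vs cont=8.6904 → 8.6904 [wait]  node(4,4) S=217.6801 payoff=0.0000 vs cont=0.0000 → 0.0000 [wait]  ⇒ S*(4)=95.8300
t_3: node(3,0) S=51.7921 payoff=80.5779 vs cont=77.7531 → 80.5779 [stop]  node(3,1) S=78.0589 payoff=54.3111 vs cont=51.4863 → 54.3111 [stop]  node(3,2) S=117.6470 payoff=14.7230 vs cont=22.0866 → 22.0866 [wait]  node(3,3) S=177.3125 payoff=0.0000 vs cont=4.2381 → 4.2381 [wait]  ⇒ S*(3)=78.0589
t_2: node(2,0) S=63.5833 payoff=68.7867 vs cont=65.9619 → 68.7867 [stop]  node(2,1) S=95.8300 payoff=36.5400 vs cont=37.3306 → 37.3306 [wait]  node(2,2) S=144.4309 payoff=0.0000 vs cont=12.8521 → 12.8521 [wait]  ⇒ S*(2)=63.5833
t_1: node(1,0) S=78.0589 payoff=54.3111 vs cont=51.8745 → 54.3111 [stop]  node(1,1) S=117.6470 payoff=14.7230 vs cont=24.5155 → 24.5155 [wait]  ⇒ S*(1)=78.0589
t_0: node(0,0) S=95.8300 payoff=36.5400 vs cont=38.5231 → 38.5231 [wait]  ⇒ S*(0)=-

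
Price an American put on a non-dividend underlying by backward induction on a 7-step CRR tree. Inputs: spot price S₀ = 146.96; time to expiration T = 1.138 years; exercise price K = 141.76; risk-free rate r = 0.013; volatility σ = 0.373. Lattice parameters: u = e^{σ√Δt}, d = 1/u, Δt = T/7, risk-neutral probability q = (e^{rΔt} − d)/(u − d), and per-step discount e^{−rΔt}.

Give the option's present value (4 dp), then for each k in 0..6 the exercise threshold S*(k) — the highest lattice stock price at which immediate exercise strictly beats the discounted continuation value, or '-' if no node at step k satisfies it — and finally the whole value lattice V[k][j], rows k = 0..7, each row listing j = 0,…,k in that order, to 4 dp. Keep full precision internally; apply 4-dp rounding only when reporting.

price = 20.0591
boundary = - - - - 80.5263 93.5951 108.7849
tree:
20.0591
27.9096 11.2783
37.6610 17.0161 4.8452
49.0284 24.9854 8.0874 1.2034
61.2337 35.4571 13.2649 2.2731 0.0000
72.4777 48.1649 21.2567 4.2937 0.0000 0.0000
82.1517 61.2337 32.9751 8.1105 0.0000 0.0000 0.0000
90.4748 72.4777 48.1649 15.3202 0.0000 0.0000 0.0000 0.0000

Δt=0.16257  u=1.16229  d=0.86037  q=0.46948  discount=0.99789
step 7 (expiry): payoffs max(K−S,0) = 90.4748 72.4777 48.1649 15.3202 0.0000 0.0000 0.0000 0.0000
step 6: (k=6,j=0): S=59.6083, (K−S)⁺=82.1517, hold=81.8524 ⇒ V=82.1517 exercise | (k=6,j=1): S=80.5263, (K−S)⁺=61.2337, hold=60.9344 ⇒ V=61.2337 exercise | (k=6,j=2): S=108.7849, (K−S)⁺=32.9751, hold=32.6759 ⇒ V=32.9751 exercise | (k=6,j=3): S=146.9600, (K−S)⁺=0.0000, hold=8.1105 ⇒ V=8.1105 continue | (k=6,j=4): S=198.5317, (K−S)⁺=0.0000, hold=0.0000 ⇒ V=0.0000 continue | (k=6,j=5): S=268.2011, (K−S)⁺=0.0000, hold=0.0000 ⇒ V=0.0000 continue | (k=6,j=6): S=362.3191, (K−S)⁺=0.0000, hold=0.0000 ⇒ V=0.0000 continue  boundary S*=108.7849
step 5: (k=5,j=0): S=69.2823, (K−S)⁺=72.4777, hold=72.1784 ⇒ V=72.4777 exercise | (k=5,j=1): S=93.5951, (K−S)⁺=48.1649, hold=47.8656 ⇒ V=48.1649 exercise | (k=5,j=2): S=126.4398, (K−S)⁺=15.3202, hold=21.2567 ⇒ V=21.2567 continue | (k=5,j=3): S=170.8105, (K−S)⁺=0.0000, hold=4.2937 ⇒ V=4.2937 continue | (k=5,j=4): S=230.7518, (K−S)⁺=0.0000, hold=0.0000 ⇒ V=0.0000 continue | (k=5,j=5): S=311.7281, (K−S)⁺=0.0000, hold=0.0000 ⇒ V=0.0000 continue  boundary S*=93.5951
step 4: (k=4,j=0): S=80.5263, (K−S)⁺=61.2337, hold=60.9344 ⇒ V=61.2337 exercise | (k=4,j=1): S=108.7849, (K−S)⁺=32.9751, hold=35.4571 ⇒ V=35.4571 continue | (k=4,j=2): S=146.9600, (K−S)⁺=0.0000, hold=13.2649 ⇒ V=13.2649 continue | (k=4,j=3): S=198.5317, (K−S)⁺=0.0000, hold=2.2731 ⇒ V=2.2731 continue | (k=4,j=4): S=268.2011, (K−S)⁺=0.0000, hold=0.0000 ⇒ V=0.0000 continue  boundary S*=80.5263
step 3: (k=3,j=0): S=93.5951, (K−S)⁺=48.1649, hold=49.0284 ⇒ V=49.0284 continue | (k=3,j=1): S=126.4398, (K−S)⁺=15.3202, hold=24.9854 ⇒ V=24.9854 continue | (k=3,j=2): S=170.8105, (K−S)⁺=0.0000, hold=8.0874 ⇒ V=8.0874 continue | (k=3,j=3): S=230.7518, (K−S)⁺=0.0000, hold=1.2034 ⇒ V=1.2034 continue  boundary S*=-
step 2: (k=2,j=0): S=108.7849, (K−S)⁺=32.9751, hold=37.6610 ⇒ V=37.6610 continue | (k=2,j=1): S=146.9600, (K−S)⁺=0.0000, hold=17.0161 ⇒ V=17.0161 continue | (k=2,j=2): S=198.5317, (K−S)⁺=0.0000, hold=4.8452 ⇒ V=4.8452 continue  boundary S*=-
step 1: (k=1,j=0): S=126.4398, (K−S)⁺=15.3202, hold=27.9096 ⇒ V=27.9096 continue | (k=1,j=1): S=170.8105, (K−S)⁺=0.0000, hold=11.2783 ⇒ V=11.2783 continue  boundary S*=-
step 0: (k=0,j=0): S=146.9600, (K−S)⁺=0.0000, hold=20.0591 ⇒ V=20.0591 continue  boundary S*=-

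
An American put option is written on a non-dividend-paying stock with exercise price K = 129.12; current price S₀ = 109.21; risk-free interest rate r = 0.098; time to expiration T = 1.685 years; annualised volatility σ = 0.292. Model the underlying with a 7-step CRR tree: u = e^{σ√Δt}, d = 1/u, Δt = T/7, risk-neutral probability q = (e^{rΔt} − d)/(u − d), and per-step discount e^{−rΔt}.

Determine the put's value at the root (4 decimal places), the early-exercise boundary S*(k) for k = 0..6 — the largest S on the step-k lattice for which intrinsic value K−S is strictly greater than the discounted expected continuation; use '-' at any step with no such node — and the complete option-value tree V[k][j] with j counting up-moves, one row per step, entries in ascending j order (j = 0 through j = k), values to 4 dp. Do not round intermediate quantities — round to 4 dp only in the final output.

price = 22.0673
boundary = - 94.6333 82.0023 94.6333 82.0023 94.6333 109.2100
tree:
22.0673
34.4867 12.7558
47.1177 21.3542 6.1993
58.0629 34.4867 11.4217 2.1494
67.5472 47.1177 20.3449 4.5382 0.2670
75.7655 58.0629 34.4867 9.5335 0.6038 0.0000
82.8869 67.5472 47.1177 19.9100 1.3654 0.0000 0.0000
89.0578 75.7655 58.0629 34.4867 3.0880 0.0000 0.0000 0.0000

Δt=0.24071, u=1.15403, d=0.86653, q=0.54727, disc=e^(-rΔt)=0.97669
k=7 terminal: V=max(K-S,0) → 89.0578 75.7655 58.0629 34.4867 3.0880 0.0000 0.0000 0.0000
k=6: j=0 S=46.2331 intr=82.8869 cont=79.8766 V=82.8869[EX]; j=1 S=61.5728 intr=67.5472 cont=64.5369 V=67.5472[EX]; j=2 S=82.0023 intr=47.1177 cont=44.1074 V=47.1177[EX]; j=3 S=109.2100 intr=19.9100 cont=16.8997 V=19.9100[EX]; j=4 S=145.4451 intr=0.0000 cont=1.3654 V=1.3654[hold]; j=5 S=193.7027 intr=0.0000 cont=0.0000 V=0.0000[hold]; j=6 S=257.9718 intr=0.0000 cont=0.0000 V=0.0000[hold]  S*(6)=109.2100
k=5: j=0 S=53.3545 intr=75.7655 cont=72.7552 V=75.7655[EX]; j=1 S=71.0571 intr=58.0629 cont=55.0526 V=58.0629[EX]; j=2 S=94.6333 intr=34.4867 cont=31.4764 V=34.4867[EX]; j=3 S=126.0320 intr=3.0880 cont=9.5335 V=9.5335[hold]; j=4 S=167.8484 intr=0.0000 cont=0.6038 V=0.6038[hold]; j=5 S=223.5393 intr=0.0000 cont=0.0000 V=0.0000[hold]  S*(5)=94.6333
k=4: j=0 S=61.5728 intr=67.5472 cont=64.5369 V=67.5472[EX]; j=1 S=82.0023 intr=47.1177 cont=44.1074 V=47.1177[EX]; j=2 S=109.2100 intr=19.9100 cont=20.3449 V=20.3449[hold]; j=3 S=145.4451 intr=0.0000 cont=4.5382 V=4.5382[hold]; j=4 S=193.7027 intr=0.0000 cont=0.2670 V=0.2670[hold]  S*(4)=82.0023
k=3: j=0 S=71.0571 intr=58.0629 cont=55.0526 V=58.0629[EX]; j=1 S=94.6333 intr=34.4867 cont=31.7088 V=34.4867[EX]; j=2 S=126.0320 intr=3.0880 cont=11.4217 V=11.4217[hold]; j=3 S=167.8484 intr=0.0000 cont=2.1494 V=2.1494[hold]  S*(3)=94.6333
k=2: j=0 S=82.0023 intr=47.1177 cont=44.1074 V=47.1177[EX]; j=1 S=109.2100 intr=19.9100 cont=21.3542 V=21.3542[hold]; j=2 S=145.4451 intr=0.0000 cont=6.1993 V=6.1993[hold]  S*(2)=82.0023
k=1: j=0 S=94.6333 intr=34.4867 cont=32.2483 V=34.4867[EX]; j=1 S=126.0320 intr=3.0880 cont=12.7558 V=12.7558[hold]  S*(1)=94.6333
k=0: j=0 S=109.2100 intr=19.9100 cont=22.0673 V=22.0673[hold]  S*(0)=-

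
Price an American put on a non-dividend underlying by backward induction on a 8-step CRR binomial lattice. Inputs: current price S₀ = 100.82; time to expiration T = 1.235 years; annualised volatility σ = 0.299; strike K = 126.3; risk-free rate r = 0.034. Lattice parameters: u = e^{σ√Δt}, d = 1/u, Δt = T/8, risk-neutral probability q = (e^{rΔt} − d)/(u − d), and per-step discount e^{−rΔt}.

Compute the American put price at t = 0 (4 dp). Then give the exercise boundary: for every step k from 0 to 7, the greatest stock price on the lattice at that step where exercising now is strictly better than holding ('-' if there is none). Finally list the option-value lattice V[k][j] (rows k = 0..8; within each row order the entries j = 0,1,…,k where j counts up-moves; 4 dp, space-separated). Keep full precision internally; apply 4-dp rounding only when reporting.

price = 28.2372
boundary = - - 79.7087 89.6450 79.7087 89.6450 100.8200 113.3880
tree:
28.2372
36.9053 19.6247
46.5913 27.3387 11.9014
55.4262 36.6550 18.0500 5.7055
63.2819 46.5913 26.3549 9.7023 1.6563
70.2669 55.4262 36.6550 16.0441 3.2842 0.0000
76.4777 63.2819 46.5913 25.4800 6.5120 0.0000 0.0000
82.0000 70.2669 55.4262 36.6550 12.9120 0.0000 0.0000 0.0000
86.9102 76.4777 63.2819 46.5913 25.4800 0.0000 0.0000 0.0000 0.0000

params: Δt=0.15438 u=1.12466 d=0.88916 q=0.49301 e^(-rΔt)=0.99477
t_8 payoffs: 86.9102 76.4777 63.2819 46.5913 25.4800 0.0000 0.0000 0.0000 0.0000
t_7: node(7,0) S=44.3000 payoff=82.0000 vs cont=81.3388 → 82.0000 [stop]  node(7,1) S=56.0331 payoff=70.2669 vs cont=69.6057 → 70.2669 [stop]  node(7,2) S=70.8738 payoff=55.4262 vs cont=54.7651 → 55.4262 [stop]  node(7,3) S=89.6450 payoff=36.6550 vs cont=35.9938 → 36.6550 [stop]  node(7,4) S=113.3880 payoff=12.9120 vs cont=12.8505 → 12.9120 [stop]  node(7,5) S=143.4194 payoff=0.0000 vs cont=0.0000 → 0.0000 [wait]  node(7,6) S=181.4048 payoff=0.0000 vs cont=0.0000 → 0.0000 [wait]  node(7,7) S=229.4508 payoff=0.0000 vs cont=0.0000 → 0.0000 [wait]  ⇒ S*(7)=113.3880
t_6: node(6,0) S=49.8223 payoff=76.4777 vs cont=75.8165 → 76.4777 [stop]  node(6,1) S=63.0181 payoff=63.2819 vs cont=62.6208 → 63.2819 [stop]  node(6,2) S=79.7087 payoff=46.5913 vs cont=45.9301 → 46.5913 [stop]  node(6,3) S=100.8200 payoff=25.4800 vs cont=24.8188 → 25.4800 [stop]  node(6,4) S=127.5227 payoff=0.0000 vs cont=6.5120 → 6.5120 [wait]  node(6,5) S=161.2978 payoff=0.0000 vs cont=0.0000 → 0.0000 [wait]  node(6,6) S=204.0183 payoff=0.0000 vs cont=0.0000 → 0.0000 [wait]  ⇒ S*(6)=100.8200
t_5: node(5,0) S=56.0331 payoff=70.2669 vs cont=69.6057 → 70.2669 [stop]  node(5,1) S=70.8738 payoff=55.4262 vs cont=54.7651 → 55.4262 [stop]  node(5,2) S=89.6450 payoff=36.6550 vs cont=35.9938 → 36.6550 [stop]  node(5,3) S=113.3880 payoff=12.9120 vs cont=16.0441 → 16.0441 [wait]  node(5,4) S=143.4194 payoff=0.0000 vs cont=3.2842 → 3.2842 [wait]  node(5,5) S=181.4048 payoff=0.0000 vs cont=0.0000 → 0.0000 [wait]  ⇒ S*(5)=89.6450
t_4: node(4,0) S=63.0181 payoff=63.2819 vs cont=62.6208 → 63.2819 [stop]  node(4,1) S=79.7087 payoff=46.5913 vs cont=45.9301 → 46.5913 [stop]  node(4,2) S=100.8200 payoff=25.4800 vs cont=26.3549 → 26.3549 [wait]  node(4,3) S=127.5227 payoff=0.0000 vs cont=9.7023 → 9.7023 [wait]  node(4,4) S=161.2978 payoff=0.0000 vs cont=1.6563 → 1.6563 [wait]  ⇒ S*(4)=79.7087
t_3: node(3,0) S=70.8738 payoff=55.4262 vs cont=54.7651 → 55.4262 [stop]  node(3,1) S=89.6450 payoff=36.6550 vs cont=36.4229 → 36.6550 [stop]  node(3,2) S=113.3880 payoff=12.9120 vs cont=18.0500 → 18.0500 [wait]  node(3,3) S=143.4194 payoff=0.0000 vs cont=5.7055 → 5.7055 [wait]  ⇒ S*(3)=89.6450
t_2: node(2,0) S=79.7087 payoff=46.5913 vs cont=45.9301 → 46.5913 [stop]  node(2,1) S=100.8200 payoff=25.4800 vs cont=27.3387 → 27.3387 [wait]  node(2,2) S=127.5227 payoff=0.0000 vs cont=11.9014 → 11.9014 [wait]  ⇒ S*(2)=79.7087
t_1: node(1,0) S=89.6450 payoff=36.6550 vs cont=36.9053 → 36.9053 [wait]  node(1,1) S=113.3880 payoff=12.9120 vs cont=19.6247 → 19.6247 [wait]  ⇒ S*(1)=-
t_0: node(0,0) S=100.8200 payoff=25.4800 vs cont=28.2372 → 28.2372 [wait]  ⇒ S*(0)=-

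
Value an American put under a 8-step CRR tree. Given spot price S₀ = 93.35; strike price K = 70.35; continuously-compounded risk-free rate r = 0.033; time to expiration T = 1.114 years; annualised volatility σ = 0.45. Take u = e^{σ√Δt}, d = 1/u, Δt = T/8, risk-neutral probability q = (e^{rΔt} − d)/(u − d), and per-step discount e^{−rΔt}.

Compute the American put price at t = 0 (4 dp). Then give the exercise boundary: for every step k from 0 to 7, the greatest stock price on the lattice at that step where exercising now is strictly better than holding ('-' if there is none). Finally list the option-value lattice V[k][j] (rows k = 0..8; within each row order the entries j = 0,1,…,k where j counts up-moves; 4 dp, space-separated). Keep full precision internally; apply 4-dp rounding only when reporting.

price = 5.7285
boundary = - - - - - 40.3157 47.6872 56.4066
tree:
5.7285
8.4749 2.7093
12.2362 4.3462 0.9030
17.1547 6.8484 1.5870 0.1459
23.2028 10.5503 2.7704 0.2774 0.0000
30.0343 15.7801 4.7975 0.5277 0.0000 0.0000
36.2663 22.6628 8.2278 1.0035 0.0000 0.0000 0.0000
41.5350 30.0343 13.9434 1.9085 0.0000 0.0000 0.0000 0.0000
45.9893 36.2663 22.6628 3.6297 0.0000 0.0000 0.0000 0.0000 0.0000

Δt=0.13925, u=1.18285, d=0.84542, q=0.47177, disc=e^(-rΔt)=0.99542
k=8 terminal: V=max(K-S,0) → 45.9893 36.2663 22.6628 3.6297 0.0000 0.0000 0.0000 0.0000 0.0000
k=7: j=0 S=28.8150 intr=41.5350 cont=41.2125 V=41.5350[EX]; j=1 S=40.3157 intr=30.0343 cont=29.7118 V=30.0343[EX]; j=2 S=56.4066 intr=13.9434 cont=13.6208 V=13.9434[EX]; j=3 S=78.9199 intr=0.0000 cont=1.9085 V=1.9085[hold]; j=4 S=110.4186 intr=0.0000 cont=0.0000 V=0.0000[hold]; j=5 S=154.4893 intr=0.0000 cont=0.0000 V=0.0000[hold]; j=6 S=216.1496 intr=0.0000 cont=0.0000 V=0.0000[hold]; j=7 S=302.4200 intr=0.0000 cont=0.0000 V=0.0000[hold]  S*(7)=56.4066
k=6: j=0 S=34.0837 intr=36.2663 cont=35.9438 V=36.2663[EX]; j=1 S=47.6872 intr=22.6628 cont=22.3402 V=22.6628[EX]; j=2 S=66.7203 intr=3.6297 cont=8.2278 V=8.2278[hold]; j=3 S=93.3500 intr=0.0000 cont=1.0035 V=1.0035[hold]; j=4 S=130.6082 intr=0.0000 cont=0.0000 V=0.0000[hold]; j=5 S=182.7370 intr=0.0000 cont=0.0000 V=0.0000[hold]; j=6 S=255.6716 intr=0.0000 cont=0.0000 V=0.0000[hold]  S*(6)=47.6872
k=5: j=0 S=40.3157 intr=30.0343 cont=29.7118 V=30.0343[EX]; j=1 S=56.4066 intr=13.9434 cont=15.7801 V=15.7801[hold]; j=2 S=78.9199 intr=0.0000 cont=4.7975 V=4.7975[hold]; j=3 S=110.4186 intr=0.0000 cont=0.5277 V=0.5277[hold]; j=4 S=154.4893 intr=0.0000 cont=0.0000 V=0.0000[hold]; j=5 S=216.1496 intr=0.0000 cont=0.0000 V=0.0000[hold]  S*(5)=40.3157
k=4: j=0 S=47.6872 intr=22.6628 cont=23.2028 V=23.2028[hold]; j=1 S=66.7203 intr=3.6297 cont=10.5503 V=10.5503[hold]; j=2 S=93.3500 intr=0.0000 cont=2.7704 V=2.7704[hold]; j=3 S=130.6082 intr=0.0000 cont=0.2774 V=0.2774[hold]; j=4 S=182.7370 intr=0.0000 cont=0.0000 V=0.0000[hold]  S*(4)=-
k=3: j=0 S=56.4066 intr=13.9434 cont=17.1547 V=17.1547[hold]; j=1 S=78.9199 intr=0.0000 cont=6.8484 V=6.8484[hold]; j=2 S=110.4186 intr=0.0000 cont=1.5870 V=1.5870[hold]; j=3 S=154.4893 intr=0.0000 cont=0.1459 V=0.1459[hold]  S*(3)=-
k=2: j=0 S=66.7203 intr=3.6297 cont=12.2362 V=12.2362[hold]; j=1 S=93.3500 intr=0.0000 cont=4.3462 V=4.3462[hold]; j=2 S=130.6082 intr=0.0000 cont=0.9030 V=0.9030[hold]  S*(2)=-
k=1: j=0 S=78.9199 intr=0.0000 cont=8.4749 V=8.4749[hold]; j=1 S=110.4186 intr=0.0000 cont=2.7093 V=2.7093[hold]  S*(1)=-
k=0: j=0 S=93.3500 intr=0.0000 cont=5.7285 V=5.7285[hold]  S*(0)=-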